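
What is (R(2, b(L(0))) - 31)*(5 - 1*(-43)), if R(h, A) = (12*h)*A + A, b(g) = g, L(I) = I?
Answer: -1488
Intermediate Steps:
R(h, A) = A + 12*A*h (R(h, A) = 12*A*h + A = A + 12*A*h)
(R(2, b(L(0))) - 31)*(5 - 1*(-43)) = (0*(1 + 12*2) - 31)*(5 - 1*(-43)) = (0*(1 + 24) - 31)*(5 + 43) = (0*25 - 31)*48 = (0 - 31)*48 = -31*48 = -1488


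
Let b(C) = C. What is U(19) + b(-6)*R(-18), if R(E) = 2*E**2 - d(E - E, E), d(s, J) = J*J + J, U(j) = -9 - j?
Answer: -2080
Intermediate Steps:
d(s, J) = J + J**2 (d(s, J) = J**2 + J = J + J**2)
R(E) = 2*E**2 - E*(1 + E)
U(19) + b(-6)*R(-18) = (-9 - 1*19) - (-108)*(-1 - 18) = (-9 - 19) - (-108)*(-19) = -28 - 6*342 = -28 - 2052 = -2080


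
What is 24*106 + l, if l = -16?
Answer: 2528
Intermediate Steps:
24*106 + l = 24*106 - 16 = 2544 - 16 = 2528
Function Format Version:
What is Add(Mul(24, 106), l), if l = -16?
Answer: 2528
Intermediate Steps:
Add(Mul(24, 106), l) = Add(Mul(24, 106), -16) = Add(2544, -16) = 2528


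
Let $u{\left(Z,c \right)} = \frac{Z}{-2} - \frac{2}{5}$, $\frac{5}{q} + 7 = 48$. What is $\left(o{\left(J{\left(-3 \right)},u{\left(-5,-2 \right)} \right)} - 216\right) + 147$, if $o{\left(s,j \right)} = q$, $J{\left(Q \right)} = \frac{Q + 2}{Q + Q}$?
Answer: $- \frac{2824}{41} \approx -68.878$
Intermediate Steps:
$q = \frac{5}{41}$ ($q = \frac{5}{-7 + 48} = \frac{5}{41} \approx 0.12195$)
$u{\left(Z,c \right)} = - \frac{2}{5} - \frac{Z}{2}$ ($u{\left(Z,c \right)} = Z \left(- \frac{1}{2}\right) - \frac{2}{5} = - \frac{Z}{2} - \frac{2}{5} = - \frac{2}{5} - \frac{Z}{2}$)
$J{\left(Q \right)} = \frac{2 + Q}{2 Q}$
$o{\left(s,j \right)} = \frac{5}{41}$
$\left(o{\left(J{\left(-3 \right)},u{\left(-5,-2 \right)} \right)} - 216\right) + 147 = \left(\frac{5}{41} - 216\right) + 147 = - \frac{8851}{41} + 147 = - \frac{2824}{41}$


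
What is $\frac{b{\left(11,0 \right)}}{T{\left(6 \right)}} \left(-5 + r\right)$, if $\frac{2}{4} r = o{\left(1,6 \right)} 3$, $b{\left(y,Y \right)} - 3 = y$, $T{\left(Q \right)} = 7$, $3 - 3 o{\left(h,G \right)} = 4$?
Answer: $-14$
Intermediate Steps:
$o{\left(h,G \right)} = - \frac{1}{3}$ ($o{\left(h,G \right)} = 1 - \frac{4}{3} = - \frac{1}{3}$)
$b{\left(y,Y \right)} = 3 + y$
$r = -2$ ($r = 2 \left(\left(- \frac{1}{3}\right) 3\right) = 2 \left(-1\right) = -2$)
$\frac{b{\left(11,0 \right)}}{T{\left(6 \right)}} \left(-5 + r\right) = \frac{3 + 11}{7} \left(-5 - 2\right) = 14 \cdot \frac{1}{7} \left(-7\right) = 2 \left(-7\right) = -14$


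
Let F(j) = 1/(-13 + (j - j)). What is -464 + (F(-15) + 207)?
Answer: -3342/13 ≈ -257.08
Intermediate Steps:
F(j) = -1/13 (F(j) = 1/(-13 + 0) = 1/(-13) = -1/13)
-464 + (F(-15) + 207) = -464 + (-1/13 + 207) = -464 + 2690/13 = -3342/13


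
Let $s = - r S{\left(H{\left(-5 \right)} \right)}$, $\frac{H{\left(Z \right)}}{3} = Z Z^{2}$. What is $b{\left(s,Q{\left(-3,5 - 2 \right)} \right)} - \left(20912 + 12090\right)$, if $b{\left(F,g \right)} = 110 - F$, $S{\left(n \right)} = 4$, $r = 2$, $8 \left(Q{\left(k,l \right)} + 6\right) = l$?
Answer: $-32884$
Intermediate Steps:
$Q{\left(k,l \right)} = -6 + \frac{l}{8}$
$H{\left(Z \right)} = 3 Z^{3}$ ($H{\left(Z \right)} = 3 Z Z^{2} = 3 Z^{3}$)
$s = -8$ ($s = \left(-1\right) 2 \cdot 4 = \left(-2\right) 4 = -8$)
$b{\left(s,Q{\left(-3,5 - 2 \right)} \right)} - \left(20912 + 12090\right) = \left(110 - -8\right) - \left(20912 + 12090\right) = \left(110 + 8\right) - 33002 = 118 - 33002 = -32884$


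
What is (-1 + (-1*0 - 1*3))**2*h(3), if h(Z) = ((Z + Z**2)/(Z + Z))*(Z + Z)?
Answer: 192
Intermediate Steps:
h(Z) = Z + Z**2 (h(Z) = ((Z + Z**2)/((2*Z)))*(2*Z) = ((Z + Z**2)*(1/(2*Z)))*(2*Z) = ((Z + Z**2)/(2*Z))*(2*Z) = Z + Z**2)
(-1 + (-1*0 - 1*3))**2*h(3) = (-1 + (-1*0 - 1*3))**2*(3*(1 + 3)) = (-1 + (0 - 3))**2*(3*4) = (-1 - 3)**2*12 = (-4)**2*12 = 16*12 = 192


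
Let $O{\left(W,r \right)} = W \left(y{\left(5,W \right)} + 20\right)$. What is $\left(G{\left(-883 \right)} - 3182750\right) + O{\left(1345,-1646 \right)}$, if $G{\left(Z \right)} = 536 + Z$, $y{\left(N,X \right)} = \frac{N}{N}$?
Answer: $-3154852$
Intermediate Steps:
$y{\left(N,X \right)} = 1$
$O{\left(W,r \right)} = 21 W$ ($O{\left(W,r \right)} = W \left(1 + 20\right) = W 21 = 21 W$)
$\left(G{\left(-883 \right)} - 3182750\right) + O{\left(1345,-1646 \right)} = \left(\left(536 - 883\right) - 3182750\right) + 21 \cdot 1345 = \left(-347 - 3182750\right) + 28245 = -3183097 + 28245 = -3154852$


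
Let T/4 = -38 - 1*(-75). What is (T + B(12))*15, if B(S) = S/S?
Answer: 2235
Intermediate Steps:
T = 148 (T = 4*(-38 - 1*(-75)) = 4*(-38 + 75) = 4*37 = 148)
B(S) = 1
(T + B(12))*15 = (148 + 1)*15 = 149*15 = 2235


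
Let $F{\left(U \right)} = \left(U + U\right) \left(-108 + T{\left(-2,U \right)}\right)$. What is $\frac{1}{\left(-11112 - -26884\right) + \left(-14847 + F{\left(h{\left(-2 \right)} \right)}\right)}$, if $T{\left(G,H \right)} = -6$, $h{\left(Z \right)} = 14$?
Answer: $- \frac{1}{2267} \approx -0.00044111$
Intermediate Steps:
$F{\left(U \right)} = - 228 U$ ($F{\left(U \right)} = \left(U + U\right) \left(-108 - 6\right) = 2 U \left(-114\right) = - 228 U$)
$\frac{1}{\left(-11112 - -26884\right) + \left(-14847 + F{\left(h{\left(-2 \right)} \right)}\right)} = \frac{1}{\left(-11112 - -26884\right) - 18039} = \frac{1}{\left(-11112 + 26884\right) - 18039} = \frac{1}{15772 - 18039} = \frac{1}{-2267} = - \frac{1}{2267}$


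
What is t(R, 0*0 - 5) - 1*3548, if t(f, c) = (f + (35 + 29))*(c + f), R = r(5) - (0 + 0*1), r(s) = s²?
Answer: -1768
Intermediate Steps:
R = 25 (R = 5² - (0 + 0*1) = 25 - (0 + 0) = 25 - 1*0 = 25 + 0 = 25)
t(f, c) = (64 + f)*(c + f) (t(f, c) = (f + 64)*(c + f) = (64 + f)*(c + f))
t(R, 0*0 - 5) - 1*3548 = (25² + 64*(0*0 - 5) + 64*25 + (0*0 - 5)*25) - 1*3548 = (625 + 64*(0 - 5) + 1600 + (0 - 5)*25) - 3548 = (625 + 64*(-5) + 1600 - 5*25) - 3548 = (625 - 320 + 1600 - 125) - 3548 = 1780 - 3548 = -1768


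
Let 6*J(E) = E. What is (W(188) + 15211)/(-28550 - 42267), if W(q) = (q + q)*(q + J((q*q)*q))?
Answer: -1249456033/212451 ≈ -5881.1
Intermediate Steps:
J(E) = E/6
W(q) = 2*q*(q + q**3/6) (W(q) = (q + q)*(q + ((q*q)*q)/6) = (2*q)*(q + (q**2*q)/6) = (2*q)*(q + q**3/6) = 2*q*(q + q**3/6))
(W(188) + 15211)/(-28550 - 42267) = ((1/3)*188**2*(6 + 188**2) + 15211)/(-28550 - 42267) = ((1/3)*35344*(6 + 35344) + 15211)/(-70817) = ((1/3)*35344*35350 + 15211)*(-1/70817) = (1249410400/3 + 15211)*(-1/70817) = (1249456033/3)*(-1/70817) = -1249456033/212451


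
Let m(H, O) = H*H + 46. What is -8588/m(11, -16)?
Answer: -8588/167 ≈ -51.425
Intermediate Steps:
m(H, O) = 46 + H**2 (m(H, O) = H**2 + 46 = 46 + H**2)
-8588/m(11, -16) = -8588/(46 + 11**2) = -8588/(46 + 121) = -8588/167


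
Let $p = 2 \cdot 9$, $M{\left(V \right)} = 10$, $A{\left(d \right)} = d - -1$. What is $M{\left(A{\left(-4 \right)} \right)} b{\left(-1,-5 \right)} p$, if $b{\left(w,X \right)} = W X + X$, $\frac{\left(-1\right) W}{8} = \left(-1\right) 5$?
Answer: $-36900$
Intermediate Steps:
$W = 40$ ($W = - 8 \left(\left(-1\right) 5\right) = \left(-8\right) \left(-5\right) = 40$)
$A{\left(d \right)} = 1 + d$ ($A{\left(d \right)} = d + 1 = 1 + d$)
$b{\left(w,X \right)} = 41 X$ ($b{\left(w,X \right)} = 40 X + X = 41 X$)
$p = 18$
$M{\left(A{\left(-4 \right)} \right)} b{\left(-1,-5 \right)} p = 10 \cdot 41 \left(-5\right) 18 = 10 \left(-205\right) 18 = \left(-2050\right) 18 = -36900$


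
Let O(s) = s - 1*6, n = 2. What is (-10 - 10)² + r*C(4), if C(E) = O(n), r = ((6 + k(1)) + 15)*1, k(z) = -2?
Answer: 324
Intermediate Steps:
r = 19 (r = ((6 - 2) + 15)*1 = (4 + 15)*1 = 19*1 = 19)
O(s) = -6 + s (O(s) = s - 6 = -6 + s)
C(E) = -4 (C(E) = -6 + 2 = -4)
(-10 - 10)² + r*C(4) = (-10 - 10)² + 19*(-4) = (-20)² - 76 = 400 - 76 = 324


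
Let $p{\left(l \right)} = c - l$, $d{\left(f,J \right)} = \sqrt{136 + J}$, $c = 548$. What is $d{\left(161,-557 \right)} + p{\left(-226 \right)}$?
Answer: $774 + i \sqrt{421} \approx 774.0 + 20.518 i$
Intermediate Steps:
$p{\left(l \right)} = 548 - l$
$d{\left(161,-557 \right)} + p{\left(-226 \right)} = \sqrt{136 - 557} + \left(548 - -226\right) = \sqrt{-421} + \left(548 + 226\right) = i \sqrt{421} + 774 = 774 + i \sqrt{421}$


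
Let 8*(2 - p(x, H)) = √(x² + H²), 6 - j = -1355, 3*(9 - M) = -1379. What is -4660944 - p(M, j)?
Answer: -4660946 + 85*√2581/24 ≈ -4.6608e+6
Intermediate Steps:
M = 1406/3 (M = 9 - ⅓*(-1379) = 9 + 1379/3 = 1406/3 ≈ 468.67)
j = 1361 (j = 6 - 1*(-1355) = 6 + 1355 = 1361)
p(x, H) = 2 - √(H² + x²)/8 (p(x, H) = 2 - √(x² + H²)/8 = 2 - √(H² + x²)/8)
-4660944 - p(M, j) = -4660944 - (2 - √(1361² + (1406/3)²)/8) = -4660944 - (2 - √(1852321 + 1976836/9)/8) = -4660944 - (2 - 85*√2581/24) = -4660944 + (-2 + 85*√2581/24) = -4660946 + 85*√2581/24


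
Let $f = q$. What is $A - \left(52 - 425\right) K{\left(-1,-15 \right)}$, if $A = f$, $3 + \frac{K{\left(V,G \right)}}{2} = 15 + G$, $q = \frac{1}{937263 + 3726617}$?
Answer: $- \frac{10437763439}{4663880} \approx -2238.0$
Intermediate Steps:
$q = \frac{1}{4663880} \approx 2.1441 \cdot 10^{-7}$
$K{\left(V,G \right)} = 24 + 2 G$ ($K{\left(V,G \right)} = -6 + 2 \left(15 + G\right) = -6 + \left(30 + 2 G\right) = 24 + 2 G$)
$f = \frac{1}{4663880} \approx 2.1441 \cdot 10^{-7}$
$A = \frac{1}{4663880} \approx 2.1441 \cdot 10^{-7}$
$A - \left(52 - 425\right) K{\left(-1,-15 \right)} = \frac{1}{4663880} - \left(52 - 425\right) \left(24 + 2 \left(-15\right)\right) = \frac{1}{4663880} - - 373 \left(24 - 30\right) = \frac{1}{4663880} - \left(-373\right) \left(-6\right) = \frac{1}{4663880} - 2238 = - \frac{10437763439}{4663880}$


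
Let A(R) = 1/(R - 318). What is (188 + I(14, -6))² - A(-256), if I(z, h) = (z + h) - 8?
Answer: 20287457/574 ≈ 35344.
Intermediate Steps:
I(z, h) = -8 + h + z (I(z, h) = (h + z) - 8 = -8 + h + z)
A(R) = 1/(-318 + R)
(188 + I(14, -6))² - A(-256) = (188 + (-8 - 6 + 14))² - 1/(-318 - 256) = (188 + 0)² - 1/(-574) = 188² - 1*(-1/574) = 35344 + 1/574 = 20287457/574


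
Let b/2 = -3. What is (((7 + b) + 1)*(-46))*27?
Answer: -2484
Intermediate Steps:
b = -6 (b = 2*(-3) = -6)
(((7 + b) + 1)*(-46))*27 = (((7 - 6) + 1)*(-46))*27 = ((1 + 1)*(-46))*27 = (2*(-46))*27 = -92*27 = -2484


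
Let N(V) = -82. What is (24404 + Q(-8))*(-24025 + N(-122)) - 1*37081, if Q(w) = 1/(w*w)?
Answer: -37654059883/64 ≈ -5.8834e+8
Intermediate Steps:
Q(w) = w⁻²
(24404 + Q(-8))*(-24025 + N(-122)) - 1*37081 = (24404 + (-8)⁻²)*(-24025 - 82) - 1*37081 = (24404 + 1/64)*(-24107) - 37081 = (1561857/64)*(-24107) - 37081 = -37651686699/64 - 37081 = -37654059883/64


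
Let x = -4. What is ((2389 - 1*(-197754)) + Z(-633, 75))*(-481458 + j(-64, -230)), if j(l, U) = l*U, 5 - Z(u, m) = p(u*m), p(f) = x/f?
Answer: -4434956749342448/47475 ≈ -9.3417e+10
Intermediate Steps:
p(f) = -4/f
Z(u, m) = 5 + 4/(m*u) (Z(u, m) = 5 - (-4)/(u*m) = 5 - (-4)/(m*u) = 5 + 4/(m*u))
j(l, U) = U*l
((2389 - 1*(-197754)) + Z(-633, 75))*(-481458 + j(-64, -230)) = ((2389 - 1*(-197754)) + (5 + 4/(75*(-633))))*(-481458 - 230*(-64)) = ((2389 + 197754) + (5 + 4*(1/75)*(-1/633)))*(-481458 + 14720) = (200143 + (5 - 4/47475))*(-466738) = (200143 + 237371/47475)*(-466738) = (9502026296/47475)*(-466738) = -4434956749342448/47475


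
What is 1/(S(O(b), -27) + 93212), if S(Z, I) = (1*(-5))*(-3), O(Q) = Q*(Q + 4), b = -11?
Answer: 1/93227 ≈ 1.0727e-5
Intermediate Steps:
O(Q) = Q*(4 + Q)
S(Z, I) = 15 (S(Z, I) = -5*(-3) = 15)
1/(S(O(b), -27) + 93212) = 1/(15 + 93212) = 1/93227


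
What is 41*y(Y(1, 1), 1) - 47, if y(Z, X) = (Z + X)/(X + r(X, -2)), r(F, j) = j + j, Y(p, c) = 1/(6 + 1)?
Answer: -1315/21 ≈ -62.619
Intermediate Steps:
Y(p, c) = ⅐ (Y(p, c) = 1/7 = ⅐)
r(F, j) = 2*j
y(Z, X) = (X + Z)/(-4 + X) (y(Z, X) = (Z + X)/(X + 2*(-2)) = (X + Z)/(X - 4) = (X + Z)/(-4 + X))
41*y(Y(1, 1), 1) - 47 = 41*((1 + ⅐)/(-4 + 1)) - 47 = 41*((8/7)/(-3)) - 47 = 41*(-⅓*8/7) - 47 = 41*(-8/21) - 47 = -328/21 - 47 = -1315/21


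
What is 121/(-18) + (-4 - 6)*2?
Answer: -481/18 ≈ -26.722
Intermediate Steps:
121/(-18) + (-4 - 6)*2 = 121*(-1/18) - 10*2 = -121/18 - 20 = -481/18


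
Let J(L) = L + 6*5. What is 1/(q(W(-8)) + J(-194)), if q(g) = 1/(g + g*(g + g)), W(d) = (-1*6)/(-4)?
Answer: -6/983 ≈ -0.0061038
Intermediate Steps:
J(L) = 30 + L (J(L) = L + 30 = 30 + L)
W(d) = 3/2 (W(d) = -¼*(-6) = 3/2)
q(g) = 1/(g + 2*g²) (q(g) = 1/(g + g*(2*g)) = 1/(g + 2*g²))
1/(q(W(-8)) + J(-194)) = 1/(1/((3/2)*(1 + 2*(3/2))) + (30 - 194)) = 1/(2/(3*(1 + 3)) - 164) = 1/((⅔)/4 - 164) = 1/((⅔)*(¼) - 164) = 1/(⅙ - 164) = 1/(-983/6) = -6/983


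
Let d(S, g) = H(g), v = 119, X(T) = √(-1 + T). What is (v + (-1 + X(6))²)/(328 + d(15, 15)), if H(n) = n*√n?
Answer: 41000/104209 - 1875*√15/104209 - 656*√5/104209 + 150*√3/104209 ≈ 0.31217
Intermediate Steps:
H(n) = n^(3/2)
d(S, g) = g^(3/2)
(v + (-1 + X(6))²)/(328 + d(15, 15)) = (119 + (-1 + √(-1 + 6))²)/(328 + 15^(3/2)) = (119 + (-1 + √5)²)/(328 + 15*√15)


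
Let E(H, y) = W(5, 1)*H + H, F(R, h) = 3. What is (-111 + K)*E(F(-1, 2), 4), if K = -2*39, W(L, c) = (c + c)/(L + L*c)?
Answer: -3402/5 ≈ -680.40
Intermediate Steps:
W(L, c) = 2*c/(L + L*c) (W(L, c) = (2*c)/(L + L*c) = 2*c/(L + L*c))
E(H, y) = 6*H/5 (E(H, y) = (2*1/(5*(1 + 1)))*H + H = (2*1*(⅕)/2)*H + H = (2*1*(⅕)*(½))*H + H = H/5 + H = 6*H/5)
K = -78
(-111 + K)*E(F(-1, 2), 4) = (-111 - 78)*((6/5)*3) = -189*18/5 = -3402/5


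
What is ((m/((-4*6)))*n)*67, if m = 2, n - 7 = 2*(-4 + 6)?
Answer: -737/12 ≈ -61.417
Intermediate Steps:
n = 11 (n = 7 + 2*(-4 + 6) = 7 + 2*2 = 7 + 4 = 11)
((m/((-4*6)))*n)*67 = ((2/((-4*6)))*11)*67 = ((2/(-24))*11)*67 = ((2*(-1/24))*11)*67 = -1/12*11*67 = -11/12*67 = -737/12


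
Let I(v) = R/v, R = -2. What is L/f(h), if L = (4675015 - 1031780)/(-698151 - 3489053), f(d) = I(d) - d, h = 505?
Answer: 1839833675/1067850074508 ≈ 0.0017229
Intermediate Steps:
I(v) = -2/v
f(d) = -d - 2/d (f(d) = -2/d - d = -d - 2/d)
L = -3643235/4187204 (L = 3643235/(-4187204) = 3643235*(-1/4187204) = -3643235/4187204 ≈ -0.87009)
L/f(h) = -3643235/(4187204*(-1*505 - 2/505)) = -3643235/(4187204*(-505 - 2*1/505)) = -3643235/(4187204*(-505 - 2/505)) = -3643235/(4187204*(-255027/505)) = -3643235/4187204*(-505/255027) = 1839833675/1067850074508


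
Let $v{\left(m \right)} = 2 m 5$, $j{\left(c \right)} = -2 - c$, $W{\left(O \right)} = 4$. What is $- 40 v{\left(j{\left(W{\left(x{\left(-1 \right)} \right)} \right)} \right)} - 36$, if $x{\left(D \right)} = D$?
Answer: $2364$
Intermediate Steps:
$v{\left(m \right)} = 10 m$
$- 40 v{\left(j{\left(W{\left(x{\left(-1 \right)} \right)} \right)} \right)} - 36 = - 40 \cdot 10 \left(-2 - 4\right) - 36 = - 40 \cdot 10 \left(-6\right) - 36 = \left(-40\right) \left(-60\right) - 36 = 2400 - 36 = 2364$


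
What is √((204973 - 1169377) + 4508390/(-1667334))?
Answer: I*√670263302398402221/833667 ≈ 982.04*I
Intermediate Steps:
√((204973 - 1169377) + 4508390/(-1667334)) = √(-964404 + 4508390*(-1/1667334)) = √(-964404 - 2254195/833667) = √(-803994043663/833667) = I*√670263302398402221/833667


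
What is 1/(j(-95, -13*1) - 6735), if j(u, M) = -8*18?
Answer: -1/6879 ≈ -0.00014537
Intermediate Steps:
j(u, M) = -144
1/(j(-95, -13*1) - 6735) = 1/(-144 - 6735) = 1/(-6879) = -1/6879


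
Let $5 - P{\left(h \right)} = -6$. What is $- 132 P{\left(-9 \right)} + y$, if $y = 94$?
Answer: $-1358$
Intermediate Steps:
$P{\left(h \right)} = 11$ ($P{\left(h \right)} = 5 - -6 = 5 + 6 = 11$)
$- 132 P{\left(-9 \right)} + y = \left(-132\right) 11 + 94 = -1452 + 94 = -1358$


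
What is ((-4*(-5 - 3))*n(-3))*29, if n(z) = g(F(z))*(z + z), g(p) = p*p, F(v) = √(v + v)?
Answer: 33408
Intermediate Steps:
F(v) = √2*√v (F(v) = √(2*v) = √2*√v)
g(p) = p²
n(z) = 4*z² (n(z) = (√2*√z)²*(z + z) = (2*z)*(2*z) = 4*z²)
((-4*(-5 - 3))*n(-3))*29 = ((-4*(-5 - 3))*(4*(-3)²))*29 = ((-4*(-8))*(4*9))*29 = (32*36)*29 = 1152*29 = 33408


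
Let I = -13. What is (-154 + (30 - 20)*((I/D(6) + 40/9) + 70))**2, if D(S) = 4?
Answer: 100861849/324 ≈ 3.1130e+5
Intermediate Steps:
(-154 + (30 - 20)*((I/D(6) + 40/9) + 70))**2 = (-154 + (30 - 20)*((-13/4 + 40/9) + 70))**2 = (-154 + 10*((-13*1/4 + 40*(1/9)) + 70))**2 = (-154 + 10*((-13/4 + 40/9) + 70))**2 = (-154 + 10*(43/36 + 70))**2 = (-154 + 10*(2563/36))**2 = (-154 + 12815/18)**2 = (10043/18)**2 = 100861849/324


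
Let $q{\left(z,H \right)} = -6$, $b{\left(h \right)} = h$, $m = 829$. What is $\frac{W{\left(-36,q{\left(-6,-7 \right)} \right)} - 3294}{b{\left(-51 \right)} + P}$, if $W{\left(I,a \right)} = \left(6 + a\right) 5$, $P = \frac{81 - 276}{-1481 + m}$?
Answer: $\frac{238632}{3673} \approx 64.969$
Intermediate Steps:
$P = \frac{195}{652}$ ($P = \frac{81 - 276}{-1481 + 829} = - \frac{195}{-652} = \left(-195\right) \left(- \frac{1}{652}\right) = \frac{195}{652} \approx 0.29908$)
$W{\left(I,a \right)} = 30 + 5 a$
$\frac{W{\left(-36,q{\left(-6,-7 \right)} \right)} - 3294}{b{\left(-51 \right)} + P} = \frac{\left(30 + 5 \left(-6\right)\right) - 3294}{-51 + \frac{195}{652}} = \frac{\left(30 - 30\right) - 3294}{- \frac{33057}{652}} = \left(0 - 3294\right) \left(- \frac{652}{33057}\right) = \left(-3294\right) \left(- \frac{652}{33057}\right) = \frac{238632}{3673}$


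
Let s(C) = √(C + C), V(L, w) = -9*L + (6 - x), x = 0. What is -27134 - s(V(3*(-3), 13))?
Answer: -27134 - √174 ≈ -27147.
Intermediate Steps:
V(L, w) = 6 - 9*L (V(L, w) = -9*L + (6 - 1*0) = -9*L + (6 + 0) = -9*L + 6 = 6 - 9*L)
s(C) = √2*√C (s(C) = √(2*C) = √2*√C)
-27134 - s(V(3*(-3), 13)) = -27134 - √2*√(6 - 27*(-3)) = -27134 - √2*√(6 - 9*(-9)) = -27134 - √2*√(6 + 81) = -27134 - √2*√87 = -27134 - √174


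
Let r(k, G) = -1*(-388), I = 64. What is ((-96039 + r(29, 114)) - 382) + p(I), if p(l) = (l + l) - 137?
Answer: -96042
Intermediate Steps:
r(k, G) = 388
p(l) = -137 + 2*l (p(l) = 2*l - 137 = -137 + 2*l)
((-96039 + r(29, 114)) - 382) + p(I) = ((-96039 + 388) - 382) + (-137 + 2*64) = (-95651 - 382) + (-137 + 128) = -96033 - 9 = -96042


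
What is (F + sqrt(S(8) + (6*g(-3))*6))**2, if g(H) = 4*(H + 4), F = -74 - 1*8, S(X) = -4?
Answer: 6864 - 328*sqrt(35) ≈ 4923.5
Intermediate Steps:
F = -82 (F = -74 - 8 = -82)
g(H) = 16 + 4*H (g(H) = 4*(4 + H) = 16 + 4*H)
(F + sqrt(S(8) + (6*g(-3))*6))**2 = (-82 + sqrt(-4 + (6*(16 + 4*(-3)))*6))**2 = (-82 + sqrt(-4 + (6*(16 - 12))*6))**2 = (-82 + sqrt(-4 + (6*4)*6))**2 = (-82 + sqrt(-4 + 24*6))**2 = (-82 + sqrt(-4 + 144))**2 = (-82 + sqrt(140))**2 = (-82 + 2*sqrt(35))**2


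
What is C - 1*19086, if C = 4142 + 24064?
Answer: 9120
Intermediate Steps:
C = 28206
C - 1*19086 = 28206 - 1*19086 = 28206 - 19086 = 9120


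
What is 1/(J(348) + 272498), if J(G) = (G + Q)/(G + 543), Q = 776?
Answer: 891/242796842 ≈ 3.6697e-6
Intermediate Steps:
J(G) = (776 + G)/(543 + G) (J(G) = (G + 776)/(G + 543) = (776 + G)/(543 + G))
1/(J(348) + 272498) = 1/((776 + 348)/(543 + 348) + 272498) = 1/(1124/891 + 272498) = 1/(242796842/891) = 891/242796842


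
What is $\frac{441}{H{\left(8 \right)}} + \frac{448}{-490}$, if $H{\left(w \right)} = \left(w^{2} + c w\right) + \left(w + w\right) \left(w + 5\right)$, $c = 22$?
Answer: $\frac{157}{2240} \approx 0.070089$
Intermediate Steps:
$H{\left(w \right)} = w^{2} + 22 w + 2 w \left(5 + w\right)$ ($H{\left(w \right)} = \left(w^{2} + 22 w\right) + \left(w + w\right) \left(w + 5\right) = \left(w^{2} + 22 w\right) + 2 w \left(5 + w\right) = w^{2} + 22 w + 2 w \left(5 + w\right)$)
$\frac{441}{H{\left(8 \right)}} + \frac{448}{-490} = \frac{441}{8 \left(32 + 3 \cdot 8\right)} + \frac{448}{-490} = \frac{441}{8 \left(32 + 24\right)} + 448 \left(- \frac{1}{490}\right) = \frac{441}{8 \cdot 56} - \frac{32}{35} = \frac{441}{448} - \frac{32}{35} = 441 \cdot \frac{1}{448} - \frac{32}{35} = \frac{63}{64} - \frac{32}{35} = \frac{157}{2240}$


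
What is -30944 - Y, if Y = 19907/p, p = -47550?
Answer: -1471367293/47550 ≈ -30944.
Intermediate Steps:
Y = -19907/47550 (Y = 19907/(-47550) = 19907*(-1/47550) = -19907/47550 ≈ -0.41865)
-30944 - Y = -30944 - 1*(-19907/47550) = -30944 + 19907/47550 = -1471367293/47550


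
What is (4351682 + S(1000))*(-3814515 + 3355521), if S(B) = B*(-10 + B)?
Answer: -2451799987908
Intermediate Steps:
(4351682 + S(1000))*(-3814515 + 3355521) = (4351682 + 1000*(-10 + 1000))*(-3814515 + 3355521) = (4351682 + 1000*990)*(-458994) = (4351682 + 990000)*(-458994) = 5341682*(-458994) = -2451799987908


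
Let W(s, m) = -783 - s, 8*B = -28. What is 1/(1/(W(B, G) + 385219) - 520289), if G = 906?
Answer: -768879/400039286029 ≈ -1.9220e-6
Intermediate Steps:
B = -7/2 (B = (⅛)*(-28) = -7/2 ≈ -3.5000)
1/(1/(W(B, G) + 385219) - 520289) = 1/(1/((-783 - 1*(-7/2)) + 385219) - 520289) = 1/(1/((-783 + 7/2) + 385219) - 520289) = 1/(1/(-1559/2 + 385219) - 520289) = 1/(1/(768879/2) - 520289) = 1/(2/768879 - 520289) = 1/(-400039286029/768879) = -768879/400039286029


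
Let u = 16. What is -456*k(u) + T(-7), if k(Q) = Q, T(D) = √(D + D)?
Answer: -7296 + I*√14 ≈ -7296.0 + 3.7417*I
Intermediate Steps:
T(D) = √2*√D (T(D) = √(2*D) = √2*√D)
-456*k(u) + T(-7) = -456*16 + √2*√(-7) = -7296 + √2*(I*√7) = -7296 + I*√14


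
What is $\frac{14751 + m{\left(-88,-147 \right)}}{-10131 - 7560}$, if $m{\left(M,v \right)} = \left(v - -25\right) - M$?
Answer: $- \frac{14717}{17691} \approx -0.83189$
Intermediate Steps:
$m{\left(M,v \right)} = 25 + v - M$ ($m{\left(M,v \right)} = \left(v + 25\right) - M = \left(25 + v\right) - M = 25 + v - M$)
$\frac{14751 + m{\left(-88,-147 \right)}}{-10131 - 7560} = \frac{14751 - 34}{-10131 - 7560} = \frac{14751 + \left(25 - 147 + 88\right)}{-10131 - 7560} = \frac{14751 - 34}{-17691} = 14717 \left(- \frac{1}{17691}\right) = - \frac{14717}{17691}$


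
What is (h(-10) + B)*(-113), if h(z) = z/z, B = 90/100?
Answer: -2147/10 ≈ -214.70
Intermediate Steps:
B = 9/10 (B = 90*(1/100) = 9/10 ≈ 0.90000)
h(z) = 1
(h(-10) + B)*(-113) = (1 + 9/10)*(-113) = (19/10)*(-113) = -2147/10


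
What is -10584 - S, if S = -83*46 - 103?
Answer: -6663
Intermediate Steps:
S = -3921 (S = -3818 - 103 = -3921)
-10584 - S = -10584 - 1*(-3921) = -10584 + 3921 = -6663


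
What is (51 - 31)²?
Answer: 400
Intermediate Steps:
(51 - 31)² = 20² = 400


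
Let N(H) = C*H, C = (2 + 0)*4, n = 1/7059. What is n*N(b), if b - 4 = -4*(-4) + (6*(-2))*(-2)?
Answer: 352/7059 ≈ 0.049865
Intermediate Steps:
n = 1/7059 ≈ 0.00014166
C = 8 (C = 2*4 = 8)
b = 44 (b = 4 + (-4*(-4) + (6*(-2))*(-2)) = 4 + (16 - 12*(-2)) = 4 + (16 + 24) = 4 + 40 = 44)
N(H) = 8*H
n*N(b) = (8*44)/7059 = (1/7059)*352 = 352/7059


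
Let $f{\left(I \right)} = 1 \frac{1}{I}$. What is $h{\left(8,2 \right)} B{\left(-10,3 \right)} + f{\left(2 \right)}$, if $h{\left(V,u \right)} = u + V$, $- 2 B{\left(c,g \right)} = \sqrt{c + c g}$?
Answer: $\frac{1}{2} - 10 i \sqrt{10} \approx 0.5 - 31.623 i$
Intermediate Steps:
$B{\left(c,g \right)} = - \frac{\sqrt{c + c g}}{2}$
$h{\left(V,u \right)} = V + u$
$f{\left(I \right)} = \frac{1}{I}$
$h{\left(8,2 \right)} B{\left(-10,3 \right)} + f{\left(2 \right)} = \left(8 + 2\right) \left(- \frac{\sqrt{- 10 \left(1 + 3\right)}}{2}\right) + \frac{1}{2} = 10 \left(- \frac{\sqrt{\left(-10\right) 4}}{2}\right) + \frac{1}{2} = 10 \left(- \frac{\sqrt{-40}}{2}\right) + \frac{1}{2} = 10 \left(- \frac{2 i \sqrt{10}}{2}\right) + \frac{1}{2} = 10 \left(- i \sqrt{10}\right) + \frac{1}{2} = - 10 i \sqrt{10} + \frac{1}{2} = \frac{1}{2} - 10 i \sqrt{10}$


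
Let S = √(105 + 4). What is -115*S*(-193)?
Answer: 22195*√109 ≈ 2.3172e+5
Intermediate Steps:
S = √109 ≈ 10.440
-115*S*(-193) = -115*√109*(-193) = 22195*√109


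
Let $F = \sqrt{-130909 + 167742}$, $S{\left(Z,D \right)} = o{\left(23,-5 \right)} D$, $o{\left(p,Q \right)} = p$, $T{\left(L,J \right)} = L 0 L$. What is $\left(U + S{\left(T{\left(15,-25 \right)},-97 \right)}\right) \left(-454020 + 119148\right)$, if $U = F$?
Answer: $747099432 - 334872 \sqrt{36833} \approx 6.8283 \cdot 10^{8}$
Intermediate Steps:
$T{\left(L,J \right)} = 0$ ($T{\left(L,J \right)} = 0 L = 0$)
$S{\left(Z,D \right)} = 23 D$
$F = \sqrt{36833} \approx 191.92$
$U = \sqrt{36833} \approx 191.92$
$\left(U + S{\left(T{\left(15,-25 \right)},-97 \right)}\right) \left(-454020 + 119148\right) = \left(\sqrt{36833} + 23 \left(-97\right)\right) \left(-454020 + 119148\right) = \left(\sqrt{36833} - 2231\right) \left(-334872\right) = \left(-2231 + \sqrt{36833}\right) \left(-334872\right) = 747099432 - 334872 \sqrt{36833}$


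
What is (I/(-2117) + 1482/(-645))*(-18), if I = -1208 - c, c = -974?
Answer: 17918784/455155 ≈ 39.369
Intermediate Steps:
I = -234 (I = -1208 - 1*(-974) = -1208 + 974 = -234)
(I/(-2117) + 1482/(-645))*(-18) = (-234/(-2117) + 1482/(-645))*(-18) = (-234*(-1/2117) + 1482*(-1/645))*(-18) = (234/2117 - 494/215)*(-18) = -995488/455155*(-18) = 17918784/455155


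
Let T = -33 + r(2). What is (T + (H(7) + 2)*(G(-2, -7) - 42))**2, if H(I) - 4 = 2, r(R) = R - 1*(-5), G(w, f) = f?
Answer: 174724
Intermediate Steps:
r(R) = 5 + R (r(R) = R + 5 = 5 + R)
H(I) = 6 (H(I) = 4 + 2 = 6)
T = -26 (T = -33 + (5 + 2) = -33 + 7 = -26)
(T + (H(7) + 2)*(G(-2, -7) - 42))**2 = (-26 + (6 + 2)*(-7 - 42))**2 = (-26 + 8*(-49))**2 = (-26 - 392)**2 = (-418)**2 = 174724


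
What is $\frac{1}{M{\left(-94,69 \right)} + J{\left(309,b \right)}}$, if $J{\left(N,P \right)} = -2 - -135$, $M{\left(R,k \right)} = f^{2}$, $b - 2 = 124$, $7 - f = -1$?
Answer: $\frac{1}{197} \approx 0.0050761$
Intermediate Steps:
$f = 8$ ($f = 7 - -1 = 7 + 1 = 8$)
$b = 126$ ($b = 2 + 124 = 126$)
$M{\left(R,k \right)} = 64$ ($M{\left(R,k \right)} = 8^{2} = 64$)
$J{\left(N,P \right)} = 133$ ($J{\left(N,P \right)} = -2 + 135 = 133$)
$\frac{1}{M{\left(-94,69 \right)} + J{\left(309,b \right)}} = \frac{1}{64 + 133} = \frac{1}{197}$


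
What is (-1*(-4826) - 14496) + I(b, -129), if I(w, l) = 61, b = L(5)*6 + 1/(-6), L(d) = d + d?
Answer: -9609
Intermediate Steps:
L(d) = 2*d
b = 359/6 (b = (2*5)*6 + 1/(-6) = 10*6 - ⅙ = 60 - ⅙ = 359/6 ≈ 59.833)
(-1*(-4826) - 14496) + I(b, -129) = (-1*(-4826) - 14496) + 61 = (4826 - 14496) + 61 = -9670 + 61 = -9609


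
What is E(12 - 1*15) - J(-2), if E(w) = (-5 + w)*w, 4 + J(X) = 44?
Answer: -16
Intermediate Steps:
J(X) = 40 (J(X) = -4 + 44 = 40)
E(w) = w*(-5 + w)
E(12 - 1*15) - J(-2) = (12 - 1*15)*(-5 + (12 - 1*15)) - 1*40 = (12 - 15)*(-5 + (12 - 15)) - 40 = -3*(-5 - 3) - 40 = -3*(-8) - 40 = 24 - 40 = -16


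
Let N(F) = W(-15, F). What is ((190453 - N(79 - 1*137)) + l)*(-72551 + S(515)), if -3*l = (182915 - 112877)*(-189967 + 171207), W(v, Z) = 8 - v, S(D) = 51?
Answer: -31766700775000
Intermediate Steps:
N(F) = 23 (N(F) = 8 - 1*(-15) = 8 + 15 = 23)
l = 437970960 (l = -(182915 - 112877)*(-189967 + 171207)/3 = -23346*(-18760) = -⅓*(-1313912880) = 437970960)
((190453 - N(79 - 1*137)) + l)*(-72551 + S(515)) = ((190453 - 1*23) + 437970960)*(-72551 + 51) = ((190453 - 23) + 437970960)*(-72500) = (190430 + 437970960)*(-72500) = 438161390*(-72500) = -31766700775000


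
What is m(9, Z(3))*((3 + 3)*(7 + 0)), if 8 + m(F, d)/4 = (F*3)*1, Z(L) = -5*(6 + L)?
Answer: 3192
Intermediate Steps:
Z(L) = -30 - 5*L
m(F, d) = -32 + 12*F (m(F, d) = -32 + 4*((F*3)*1) = -32 + 4*((3*F)*1) = -32 + 4*(3*F) = -32 + 12*F)
m(9, Z(3))*((3 + 3)*(7 + 0)) = (-32 + 12*9)*((3 + 3)*(7 + 0)) = (-32 + 108)*(6*7) = 76*42 = 3192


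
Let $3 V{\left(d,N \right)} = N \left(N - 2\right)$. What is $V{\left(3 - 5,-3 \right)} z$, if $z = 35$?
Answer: $175$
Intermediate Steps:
$V{\left(d,N \right)} = \frac{N \left(-2 + N\right)}{3}$ ($V{\left(d,N \right)} = \frac{N \left(N - 2\right)}{3} = \frac{N \left(-2 + N\right)}{3}$)
$V{\left(3 - 5,-3 \right)} z = \frac{1}{3} \left(-3\right) \left(-2 - 3\right) 35 = \frac{1}{3} \left(-3\right) \left(-5\right) 35 = 5 \cdot 35 = 175$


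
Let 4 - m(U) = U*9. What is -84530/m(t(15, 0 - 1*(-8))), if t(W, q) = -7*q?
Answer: -42265/254 ≈ -166.40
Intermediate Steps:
m(U) = 4 - 9*U (m(U) = 4 - U*9 = 4 - 9*U)
-84530/m(t(15, 0 - 1*(-8))) = -84530/(4 - (-63)*(0 - 1*(-8))) = -84530/(4 - (-63)*(0 + 8)) = -84530/(4 - (-63)*8) = -84530/(4 - 9*(-56)) = -84530/(4 + 504) = -84530/508 = -84530*1/508 = -42265/254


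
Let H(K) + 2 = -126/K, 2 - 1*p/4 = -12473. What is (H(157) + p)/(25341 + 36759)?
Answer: 391693/487485 ≈ 0.80350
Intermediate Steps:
p = 49900 (p = 8 - 4*(-12473) = 8 + 49892 = 49900)
H(K) = -2 - 126/K
(H(157) + p)/(25341 + 36759) = ((-2 - 126/157) + 49900)/(25341 + 36759) = ((-2 - 126*1/157) + 49900)/62100 = ((-2 - 126/157) + 49900)*(1/62100) = (-440/157 + 49900)*(1/62100) = (7833860/157)*(1/62100) = 391693/487485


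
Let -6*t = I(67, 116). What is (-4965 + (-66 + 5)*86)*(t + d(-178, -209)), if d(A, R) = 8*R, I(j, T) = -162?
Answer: 16797095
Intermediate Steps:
t = 27 (t = -⅙*(-162) = 27)
(-4965 + (-66 + 5)*86)*(t + d(-178, -209)) = (-4965 + (-66 + 5)*86)*(27 + 8*(-209)) = (-4965 - 61*86)*(27 - 1672) = (-4965 - 5246)*(-1645) = -10211*(-1645) = 16797095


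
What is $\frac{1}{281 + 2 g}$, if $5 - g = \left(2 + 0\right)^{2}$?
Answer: $\frac{1}{283} \approx 0.0035336$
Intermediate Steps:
$g = 1$ ($g = 5 - \left(2 + 0\right)^{2} = 5 - 2^{2} = 5 - 4 = 1$)
$\frac{1}{281 + 2 g} = \frac{1}{281 + 2 \cdot 1} = \frac{1}{281 + 2} = \frac{1}{283}$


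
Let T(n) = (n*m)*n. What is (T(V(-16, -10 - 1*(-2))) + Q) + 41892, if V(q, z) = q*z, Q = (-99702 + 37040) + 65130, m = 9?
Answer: 191816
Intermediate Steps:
Q = 2468 (Q = -62662 + 65130 = 2468)
T(n) = 9*n² (T(n) = (n*9)*n = (9*n)*n = 9*n²)
(T(V(-16, -10 - 1*(-2))) + Q) + 41892 = (9*(-16*(-10 - 1*(-2)))² + 2468) + 41892 = (9*(-16*(-10 + 2))² + 2468) + 41892 = (9*(-16*(-8))² + 2468) + 41892 = (9*128² + 2468) + 41892 = (9*16384 + 2468) + 41892 = (147456 + 2468) + 41892 = 149924 + 41892 = 191816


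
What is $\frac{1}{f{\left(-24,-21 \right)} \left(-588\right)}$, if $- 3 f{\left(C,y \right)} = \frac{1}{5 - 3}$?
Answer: $\frac{1}{98} \approx 0.010204$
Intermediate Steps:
$f{\left(C,y \right)} = - \frac{1}{6}$ ($f{\left(C,y \right)} = - \frac{1}{3 \left(5 - 3\right)} = - \frac{1}{3 \cdot 2} = \left(- \frac{1}{3}\right) \frac{1}{2} = - \frac{1}{6}$)
$\frac{1}{f{\left(-24,-21 \right)} \left(-588\right)} = \frac{1}{\left(- \frac{1}{6}\right) \left(-588\right)} = \frac{1}{98}$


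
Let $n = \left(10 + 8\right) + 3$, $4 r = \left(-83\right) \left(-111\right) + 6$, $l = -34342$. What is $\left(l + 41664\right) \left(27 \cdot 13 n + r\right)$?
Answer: $\frac{141691683}{2} \approx 7.0846 \cdot 10^{7}$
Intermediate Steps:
$r = \frac{9219}{4}$ ($r = \frac{\left(-83\right) \left(-111\right) + 6}{4} = \frac{9213 + 6}{4} = \frac{1}{4} \cdot 9219 = \frac{9219}{4} \approx 2304.8$)
$n = 21$ ($n = 18 + 3 = 21$)
$\left(l + 41664\right) \left(27 \cdot 13 n + r\right) = \left(-34342 + 41664\right) \left(27 \cdot 13 \cdot 21 + \frac{9219}{4}\right) = 7322 \left(351 \cdot 21 + \frac{9219}{4}\right) = 7322 \left(7371 + \frac{9219}{4}\right) = 7322 \cdot \frac{38703}{4} = \frac{141691683}{2}$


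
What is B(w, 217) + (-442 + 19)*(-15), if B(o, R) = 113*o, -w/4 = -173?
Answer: 84541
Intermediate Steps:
w = 692 (w = -4*(-173) = 692)
B(w, 217) + (-442 + 19)*(-15) = 113*692 + (-442 + 19)*(-15) = 78196 - 423*(-15) = 78196 + 6345 = 84541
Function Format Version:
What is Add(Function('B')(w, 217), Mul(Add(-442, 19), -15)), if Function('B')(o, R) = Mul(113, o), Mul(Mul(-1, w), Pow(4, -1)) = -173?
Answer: 84541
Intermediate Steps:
w = 692 (w = Mul(-4, -173) = 692)
Add(Function('B')(w, 217), Mul(Add(-442, 19), -15)) = Add(Mul(113, 692), Mul(Add(-442, 19), -15)) = Add(78196, Mul(-423, -15)) = Add(78196, 6345) = 84541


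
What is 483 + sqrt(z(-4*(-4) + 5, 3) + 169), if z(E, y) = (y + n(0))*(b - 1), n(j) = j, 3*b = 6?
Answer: 483 + 2*sqrt(43) ≈ 496.11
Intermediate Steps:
b = 2 (b = (1/3)*6 = 2)
z(E, y) = y (z(E, y) = (y + 0)*(2 - 1) = y*1 = y)
483 + sqrt(z(-4*(-4) + 5, 3) + 169) = 483 + sqrt(3 + 169) = 483 + sqrt(172) = 483 + 2*sqrt(43)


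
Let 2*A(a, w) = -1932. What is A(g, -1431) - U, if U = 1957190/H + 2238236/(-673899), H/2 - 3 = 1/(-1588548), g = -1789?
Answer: -1050698110910865254/3211562052057 ≈ -3.2716e+5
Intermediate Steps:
H = 4765643/794274 (H = 6 + 2/(-1588548) = 6 + 2*(-1/1588548) = 6 - 1/794274 = 4765643/794274 ≈ 6.0000)
A(a, w) = -966 (A(a, w) = (½)*(-1932) = -966)
U = 1047595741968578192/3211562052057 (U = 1957190/(4765643/794274) + 2238236/(-673899) = 1957190*(794274/4765643) + 2238236*(-1/673899) = 1554545130060/4765643 - 2238236/673899 = 1047595741968578192/3211562052057 ≈ 3.2620e+5)
A(g, -1431) - U = -966 - 1*1047595741968578192/3211562052057 = -966 - 1047595741968578192/3211562052057 = -1050698110910865254/3211562052057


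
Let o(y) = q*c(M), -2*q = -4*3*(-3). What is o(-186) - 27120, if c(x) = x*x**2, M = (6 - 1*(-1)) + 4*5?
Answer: -381414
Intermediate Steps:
q = -18 (q = -(-4*3)*(-3)/2 = -(-6)*(-3) = -1/2*36 = -18)
M = 27 (M = (6 + 1) + 20 = 7 + 20 = 27)
c(x) = x**3
o(y) = -354294 (o(y) = -18*27**3 = -18*19683 = -354294)
o(-186) - 27120 = -354294 - 27120 = -381414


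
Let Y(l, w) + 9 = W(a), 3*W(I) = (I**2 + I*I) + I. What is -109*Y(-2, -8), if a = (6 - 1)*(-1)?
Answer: -654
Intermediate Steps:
a = -5 (a = 5*(-1) = -5)
W(I) = I/3 + 2*I**2/3 (W(I) = ((I**2 + I*I) + I)/3 = ((I**2 + I**2) + I)/3 = (2*I**2 + I)/3 = (I + 2*I**2)/3 = I/3 + 2*I**2/3)
Y(l, w) = 6 (Y(l, w) = -9 + (1/3)*(-5)*(1 + 2*(-5)) = -9 + (1/3)*(-5)*(1 - 10) = -9 + (1/3)*(-5)*(-9) = -9 + 15 = 6)
-109*Y(-2, -8) = -109*6 = -654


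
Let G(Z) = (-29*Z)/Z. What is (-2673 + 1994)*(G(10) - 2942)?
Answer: 2017309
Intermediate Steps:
G(Z) = -29
(-2673 + 1994)*(G(10) - 2942) = (-2673 + 1994)*(-29 - 2942) = -679*(-2971) = 2017309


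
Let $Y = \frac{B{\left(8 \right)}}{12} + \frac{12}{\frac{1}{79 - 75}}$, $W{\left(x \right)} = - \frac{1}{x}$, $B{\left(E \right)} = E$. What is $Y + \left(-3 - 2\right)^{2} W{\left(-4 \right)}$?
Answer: $\frac{659}{12} \approx 54.917$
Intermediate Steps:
$Y = \frac{146}{3}$ ($Y = \frac{8}{12} + \frac{12}{\frac{1}{79 - 75}} = 8 \cdot \frac{1}{12} + \frac{12}{\frac{1}{4}} = \frac{2}{3} + 12 \frac{1}{\frac{1}{4}} = \frac{2}{3} + 12 \cdot 4 = \frac{2}{3} + 48 = \frac{146}{3} \approx 48.667$)
$Y + \left(-3 - 2\right)^{2} W{\left(-4 \right)} = \frac{146}{3} + \left(-3 - 2\right)^{2} \left(- \frac{1}{-4}\right) = \frac{146}{3} + \left(-5\right)^{2} \left(\left(-1\right) \left(- \frac{1}{4}\right)\right) = \frac{146}{3} + 25 \cdot \frac{1}{4} = \frac{146}{3} + \frac{25}{4} = \frac{659}{12}$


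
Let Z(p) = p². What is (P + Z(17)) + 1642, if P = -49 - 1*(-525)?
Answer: 2407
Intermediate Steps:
P = 476 (P = -49 + 525 = 476)
(P + Z(17)) + 1642 = (476 + 17²) + 1642 = (476 + 289) + 1642 = 765 + 1642 = 2407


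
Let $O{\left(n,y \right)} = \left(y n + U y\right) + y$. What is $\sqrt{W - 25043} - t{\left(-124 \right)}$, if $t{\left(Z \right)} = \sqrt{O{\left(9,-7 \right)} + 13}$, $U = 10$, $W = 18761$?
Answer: $i \left(- \sqrt{127} + 3 \sqrt{698}\right) \approx 67.99 i$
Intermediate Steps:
$O{\left(n,y \right)} = 11 y + n y$ ($O{\left(n,y \right)} = \left(y n + 10 y\right) + y = \left(n y + 10 y\right) + y = \left(10 y + n y\right) + y = 11 y + n y$)
$t{\left(Z \right)} = i \sqrt{127}$ ($t{\left(Z \right)} = \sqrt{- 7 \left(11 + 9\right) + 13} = \sqrt{\left(-7\right) 20 + 13} = \sqrt{-140 + 13} = \sqrt{-127} = i \sqrt{127}$)
$\sqrt{W - 25043} - t{\left(-124 \right)} = \sqrt{18761 - 25043} - i \sqrt{127} = \sqrt{-6282} - i \sqrt{127} = 3 i \sqrt{698} - i \sqrt{127} = - i \sqrt{127} + 3 i \sqrt{698}$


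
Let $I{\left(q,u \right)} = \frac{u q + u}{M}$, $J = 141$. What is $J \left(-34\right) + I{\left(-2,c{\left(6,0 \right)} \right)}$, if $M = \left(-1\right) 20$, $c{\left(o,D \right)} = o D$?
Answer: $-4794$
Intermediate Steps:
$c{\left(o,D \right)} = D o$
$M = -20$
$I{\left(q,u \right)} = - \frac{u}{20} - \frac{q u}{20}$ ($I{\left(q,u \right)} = \frac{u q + u}{-20} = \left(q u + u\right) \left(- \frac{1}{20}\right) = \left(u + q u\right) \left(- \frac{1}{20}\right) = - \frac{u}{20} - \frac{q u}{20}$)
$J \left(-34\right) + I{\left(-2,c{\left(6,0 \right)} \right)} = 141 \left(-34\right) - \frac{0 \cdot 6 \left(1 - 2\right)}{20} = -4794 - 0 \left(-1\right) = -4794 + 0 = -4794$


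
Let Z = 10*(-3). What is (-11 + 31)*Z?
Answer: -600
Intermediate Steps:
Z = -30
(-11 + 31)*Z = (-11 + 31)*(-30) = 20*(-30) = -600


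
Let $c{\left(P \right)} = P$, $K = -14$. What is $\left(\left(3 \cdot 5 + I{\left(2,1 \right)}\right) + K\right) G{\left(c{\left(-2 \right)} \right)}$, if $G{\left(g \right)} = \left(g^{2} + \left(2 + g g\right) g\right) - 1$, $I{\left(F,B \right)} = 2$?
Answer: $-27$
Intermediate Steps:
$G{\left(g \right)} = -1 + g^{2} + g \left(2 + g^{2}\right)$ ($G{\left(g \right)} = \left(g^{2} + \left(2 + g^{2}\right) g\right) - 1 = \left(g^{2} + g \left(2 + g^{2}\right)\right) - 1 = -1 + g^{2} + g \left(2 + g^{2}\right)$)
$\left(\left(3 \cdot 5 + I{\left(2,1 \right)}\right) + K\right) G{\left(c{\left(-2 \right)} \right)} = \left(\left(3 \cdot 5 + 2\right) - 14\right) \left(-1 + \left(-2\right)^{2} + \left(-2\right)^{3} + 2 \left(-2\right)\right) = \left(\left(15 + 2\right) - 14\right) \left(-1 + 4 - 8 - 4\right) = \left(17 - 14\right) \left(-9\right) = 3 \left(-9\right) = -27$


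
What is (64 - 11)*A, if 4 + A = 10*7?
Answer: 3498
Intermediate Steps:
A = 66 (A = -4 + 10*7 = -4 + 70 = 66)
(64 - 11)*A = (64 - 11)*66 = 53*66 = 3498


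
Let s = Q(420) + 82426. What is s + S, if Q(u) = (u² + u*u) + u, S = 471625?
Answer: 907271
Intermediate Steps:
Q(u) = u + 2*u² (Q(u) = (u² + u²) + u = 2*u² + u = u + 2*u²)
s = 435646 (s = 420*(1 + 2*420) + 82426 = 420*(1 + 840) + 82426 = 420*841 + 82426 = 353220 + 82426 = 435646)
s + S = 435646 + 471625 = 907271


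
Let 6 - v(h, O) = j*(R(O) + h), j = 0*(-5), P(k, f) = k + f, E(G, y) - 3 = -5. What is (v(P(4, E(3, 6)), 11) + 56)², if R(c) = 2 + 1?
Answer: 3844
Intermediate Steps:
R(c) = 3
E(G, y) = -2 (E(G, y) = 3 - 5 = -2)
P(k, f) = f + k
j = 0
v(h, O) = 6 (v(h, O) = 6 - 0*(3 + h) = 6 - 1*0 = 6 + 0 = 6)
(v(P(4, E(3, 6)), 11) + 56)² = (6 + 56)² = 62² = 3844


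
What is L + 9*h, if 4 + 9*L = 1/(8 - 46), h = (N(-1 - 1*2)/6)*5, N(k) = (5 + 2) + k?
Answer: 1123/38 ≈ 29.553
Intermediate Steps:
N(k) = 7 + k
h = 10/3 (h = ((7 + (-1 - 1*2))/6)*5 = ((7 + (-1 - 2))*(⅙))*5 = ((7 - 3)*(⅙))*5 = (4*(⅙))*5 = (⅔)*5 = 10/3 ≈ 3.3333)
L = -17/38 (L = -4/9 + 1/(9*(8 - 46)) = -4/9 + (⅑)/(-38) = -4/9 + (⅑)*(-1/38) = -4/9 - 1/342 = -17/38 ≈ -0.44737)
L + 9*h = -17/38 + 9*(10/3) = -17/38 + 30 = 1123/38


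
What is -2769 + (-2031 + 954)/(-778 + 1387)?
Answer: -562466/203 ≈ -2770.8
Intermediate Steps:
-2769 + (-2031 + 954)/(-778 + 1387) = -2769 - 1077/609 = -2769 - 1077*1/609 = -2769 - 359/203 = -562466/203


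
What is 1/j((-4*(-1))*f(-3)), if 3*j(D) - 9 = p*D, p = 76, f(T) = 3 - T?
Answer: 1/611 ≈ 0.0016367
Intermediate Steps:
j(D) = 3 + 76*D/3 (j(D) = 3 + (76*D)/3 = 3 + 76*D/3)
1/j((-4*(-1))*f(-3)) = 1/(3 + 76*((-4*(-1))*(3 - 1*(-3)))/3) = 1/(3 + 76*(4*(3 + 3))/3) = 1/(3 + 76*(4*6)/3) = 1/(3 + (76/3)*24) = 1/(3 + 608) = 1/611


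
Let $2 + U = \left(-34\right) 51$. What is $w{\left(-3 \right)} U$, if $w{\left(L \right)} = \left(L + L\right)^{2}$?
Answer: $-62496$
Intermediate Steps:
$U = -1736$ ($U = -2 - 1734 = -1736$)
$w{\left(L \right)} = 4 L^{2}$ ($w{\left(L \right)} = \left(2 L\right)^{2} = 4 L^{2}$)
$w{\left(-3 \right)} U = 4 \left(-3\right)^{2} \left(-1736\right) = 4 \cdot 9 \left(-1736\right) = 36 \left(-1736\right) = -62496$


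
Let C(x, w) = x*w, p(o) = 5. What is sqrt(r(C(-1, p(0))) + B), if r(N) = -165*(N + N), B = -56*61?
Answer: I*sqrt(1766) ≈ 42.024*I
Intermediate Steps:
B = -3416
C(x, w) = w*x
r(N) = -330*N
sqrt(r(C(-1, p(0))) + B) = sqrt(-1650*(-1) - 3416) = sqrt(-330*(-5) - 3416) = sqrt(1650 - 3416) = sqrt(-1766) = I*sqrt(1766)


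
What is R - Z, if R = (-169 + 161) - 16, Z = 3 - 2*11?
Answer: -5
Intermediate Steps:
Z = -19 (Z = 3 - 22 = -19)
R = -24 (R = -8 - 16 = -24)
R - Z = -24 - 1*(-19) = -24 + 19 = -5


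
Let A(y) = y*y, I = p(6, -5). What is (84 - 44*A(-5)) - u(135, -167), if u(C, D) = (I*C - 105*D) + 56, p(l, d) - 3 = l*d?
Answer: -14962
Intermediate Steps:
p(l, d) = 3 + d*l (p(l, d) = 3 + l*d = 3 + d*l)
I = -27 (I = 3 - 5*6 = 3 - 30 = -27)
A(y) = y²
u(C, D) = 56 - 105*D - 27*C (u(C, D) = (-27*C - 105*D) + 56 = (-105*D - 27*C) + 56 = 56 - 105*D - 27*C)
(84 - 44*A(-5)) - u(135, -167) = (84 - 44*(-5)²) - (56 - 105*(-167) - 27*135) = (84 - 44*25) - (56 + 17535 - 3645) = (84 - 1100) - 1*13946 = -1016 - 13946 = -14962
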